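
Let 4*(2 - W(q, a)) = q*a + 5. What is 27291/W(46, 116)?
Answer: -109164/5333 ≈ -20.470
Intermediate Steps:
W(q, a) = ¾ - a*q/4 (W(q, a) = 2 - (q*a + 5)/4 = 2 - (a*q + 5)/4 = 2 - (5 + a*q)/4 = 2 + (-5/4 - a*q/4) = ¾ - a*q/4)
27291/W(46, 116) = 27291/(¾ - ¼*116*46) = 27291/(¾ - 1334) = 27291/(-5333/4) = 27291*(-4/5333) = -109164/5333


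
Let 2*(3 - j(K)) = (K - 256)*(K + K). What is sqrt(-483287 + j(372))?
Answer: 2*I*sqrt(131609) ≈ 725.56*I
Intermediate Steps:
j(K) = 3 - K*(-256 + K) (j(K) = 3 - (K - 256)*(K + K)/2 = 3 - (-256 + K)*2*K/2 = 3 - K*(-256 + K))
sqrt(-483287 + j(372)) = sqrt(-483287 + (3 - 1*372**2 + 256*372)) = sqrt(-483287 + (3 - 1*138384 + 95232)) = sqrt(-483287 + (3 - 138384 + 95232)) = sqrt(-483287 - 43149) = sqrt(-526436) = 2*I*sqrt(131609)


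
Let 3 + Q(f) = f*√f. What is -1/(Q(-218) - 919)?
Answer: 461/5605158 - 109*I*√218/5605158 ≈ 8.2246e-5 - 0.00028712*I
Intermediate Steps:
Q(f) = -3 + f^(3/2) (Q(f) = -3 + f*√f = -3 + f^(3/2))
-1/(Q(-218) - 919) = -1/((-3 + (-218)^(3/2)) - 919) = -1/((-3 - 218*I*√218) - 919) = -1/(-922 - 218*I*√218)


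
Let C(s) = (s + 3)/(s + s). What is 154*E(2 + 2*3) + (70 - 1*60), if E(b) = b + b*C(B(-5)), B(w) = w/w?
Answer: 3706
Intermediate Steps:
B(w) = 1
C(s) = (3 + s)/(2*s) (C(s) = (3 + s)/((2*s)) = (3 + s)*(1/(2*s)) = (3 + s)/(2*s))
E(b) = 3*b (E(b) = b + b*((½)*(3 + 1)/1) = b + b*((½)*1*4) = b + b*2 = b + 2*b = 3*b)
154*E(2 + 2*3) + (70 - 1*60) = 154*(3*(2 + 2*3)) + (70 - 1*60) = 154*(3*(2 + 6)) + (70 - 60) = 154*(3*8) + 10 = 154*24 + 10 = 3696 + 10 = 3706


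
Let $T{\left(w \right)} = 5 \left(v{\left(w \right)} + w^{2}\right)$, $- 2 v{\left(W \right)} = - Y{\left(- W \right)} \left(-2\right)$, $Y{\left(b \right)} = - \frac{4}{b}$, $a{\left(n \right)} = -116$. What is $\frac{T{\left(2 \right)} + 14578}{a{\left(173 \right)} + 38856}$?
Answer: $\frac{3647}{9685} \approx 0.37656$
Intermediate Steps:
$v{\left(W \right)} = - \frac{4}{W}$ ($v{\left(W \right)} = - \frac{- \frac{-4}{\left(-1\right) W} \left(-2\right)}{2} = - \frac{- \left(-4\right) \left(- \frac{1}{W}\right) \left(-2\right)}{2} = - \frac{- \frac{4}{W} \left(-2\right)}{2} = - \frac{8 \frac{1}{W}}{2} = - \frac{4}{W}$)
$T{\left(w \right)} = - \frac{20}{w} + 5 w^{2}$ ($T{\left(w \right)} = 5 \left(- \frac{4}{w} + w^{2}\right) = 5 \left(w^{2} - \frac{4}{w}\right) = - \frac{20}{w} + 5 w^{2}$)
$\frac{T{\left(2 \right)} + 14578}{a{\left(173 \right)} + 38856} = \frac{\frac{5 \left(-4 + 2^{3}\right)}{2} + 14578}{-116 + 38856} = \frac{5 \cdot \frac{1}{2} \left(-4 + 8\right) + 14578}{38740} = \left(5 \cdot \frac{1}{2} \cdot 4 + 14578\right) \frac{1}{38740} = \left(10 + 14578\right) \frac{1}{38740} = 14588 \cdot \frac{1}{38740} = \frac{3647}{9685}$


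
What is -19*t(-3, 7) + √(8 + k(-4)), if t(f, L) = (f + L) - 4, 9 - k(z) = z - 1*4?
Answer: 5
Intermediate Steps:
k(z) = 13 - z (k(z) = 9 - (z - 1*4) = 9 - (z - 4) = 9 - (-4 + z) = 9 + (4 - z) = 13 - z)
t(f, L) = -4 + L + f (t(f, L) = (L + f) - 4 = -4 + L + f)
-19*t(-3, 7) + √(8 + k(-4)) = -19*(-4 + 7 - 3) + √(8 + (13 - 1*(-4))) = -19*0 + √(8 + (13 + 4)) = 0 + √(8 + 17) = 0 + √25 = 0 + 5 = 5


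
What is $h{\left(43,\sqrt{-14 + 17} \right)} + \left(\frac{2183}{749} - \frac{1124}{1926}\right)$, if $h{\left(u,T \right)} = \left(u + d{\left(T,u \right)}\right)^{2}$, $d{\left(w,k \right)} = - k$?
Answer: $\frac{15713}{6741} \approx 2.331$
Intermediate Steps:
$h{\left(u,T \right)} = 0$ ($h{\left(u,T \right)} = \left(u - u\right)^{2} = 0^{2} = 0$)
$h{\left(43,\sqrt{-14 + 17} \right)} + \left(\frac{2183}{749} - \frac{1124}{1926}\right) = 0 + \left(\frac{2183}{749} - \frac{1124}{1926}\right) = 0 + \left(2183 \cdot \frac{1}{749} - \frac{562}{963}\right) = 0 + \left(\frac{2183}{749} - \frac{562}{963}\right) = 0 + \frac{15713}{6741} = \frac{15713}{6741}$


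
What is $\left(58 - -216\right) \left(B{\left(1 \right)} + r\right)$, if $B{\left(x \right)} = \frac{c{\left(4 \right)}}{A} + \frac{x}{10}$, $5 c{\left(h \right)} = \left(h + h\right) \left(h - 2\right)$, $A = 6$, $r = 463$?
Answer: $\frac{1905533}{15} \approx 1.2704 \cdot 10^{5}$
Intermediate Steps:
$c{\left(h \right)} = \frac{2 h \left(-2 + h\right)}{5}$ ($c{\left(h \right)} = \frac{\left(h + h\right) \left(h - 2\right)}{5} = \frac{2 h \left(-2 + h\right)}{5}$)
$B{\left(x \right)} = \frac{8}{15} + \frac{x}{10}$ ($B{\left(x \right)} = \frac{\frac{2}{5} \cdot 4 \left(-2 + 4\right)}{6} + \frac{x}{10} = \frac{2}{5} \cdot 4 \cdot 2 \cdot \frac{1}{6} + x \frac{1}{10} = \frac{16}{5} \cdot \frac{1}{6} + \frac{x}{10} = \frac{8}{15} + \frac{x}{10}$)
$\left(58 - -216\right) \left(B{\left(1 \right)} + r\right) = \left(58 - -216\right) \left(\left(\frac{8}{15} + \frac{1}{10} \cdot 1\right) + 463\right) = \left(58 + 216\right) \left(\left(\frac{8}{15} + \frac{1}{10}\right) + 463\right) = 274 \left(\frac{19}{30} + 463\right) = 274 \cdot \frac{13909}{30} = \frac{1905533}{15}$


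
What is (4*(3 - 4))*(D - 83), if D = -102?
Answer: 740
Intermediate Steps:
(4*(3 - 4))*(D - 83) = (4*(3 - 4))*(-102 - 83) = (4*(-1))*(-185) = -4*(-185) = 740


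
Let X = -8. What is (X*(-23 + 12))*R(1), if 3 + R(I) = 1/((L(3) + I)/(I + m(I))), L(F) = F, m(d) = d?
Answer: -220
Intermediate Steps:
R(I) = -3 + 2*I/(3 + I) (R(I) = -3 + 1/((3 + I)/(I + I)) = -3 + 1/((3 + I)/((2*I))) = -3 + 1/((3 + I)*(1/(2*I))) = -3 + 1/((3 + I)/(2*I)) = -3 + 2*I/(3 + I))
(X*(-23 + 12))*R(1) = (-8*(-23 + 12))*((-9 - 1*1)/(3 + 1)) = (-8*(-11))*((-9 - 1)/4) = 88*((¼)*(-10)) = 88*(-5/2) = -220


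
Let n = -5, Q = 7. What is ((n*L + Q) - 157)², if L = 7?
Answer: 34225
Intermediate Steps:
((n*L + Q) - 157)² = ((-5*7 + 7) - 157)² = ((-35 + 7) - 157)² = (-28 - 157)² = (-185)² = 34225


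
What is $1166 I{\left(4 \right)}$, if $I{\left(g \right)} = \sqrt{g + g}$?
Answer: $2332 \sqrt{2} \approx 3297.9$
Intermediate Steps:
$I{\left(g \right)} = \sqrt{2} \sqrt{g}$ ($I{\left(g \right)} = \sqrt{2 g} = \sqrt{2} \sqrt{g}$)
$1166 I{\left(4 \right)} = 1166 \sqrt{2} \sqrt{4} = 1166 \sqrt{2} \cdot 2 = 1166 \cdot 2 \sqrt{2} = 2332 \sqrt{2}$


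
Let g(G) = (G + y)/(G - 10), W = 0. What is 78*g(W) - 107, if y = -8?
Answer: -223/5 ≈ -44.600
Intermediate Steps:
g(G) = (-8 + G)/(-10 + G) (g(G) = (G - 8)/(G - 10) = (-8 + G)/(-10 + G))
78*g(W) - 107 = 78*((-8 + 0)/(-10 + 0)) - 107 = 78*(-8/(-10)) - 107 = 78*(-1/10*(-8)) - 107 = 78*(4/5) - 107 = 312/5 - 107 = -223/5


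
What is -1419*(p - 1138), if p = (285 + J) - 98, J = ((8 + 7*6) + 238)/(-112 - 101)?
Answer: 95948523/71 ≈ 1.3514e+6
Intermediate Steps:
J = -96/71 (J = ((8 + 42) + 238)/(-213) = (50 + 238)*(-1/213) = 288*(-1/213) = -96/71 ≈ -1.3521)
p = 13181/71 (p = (285 - 96/71) - 98 = 20139/71 - 98 = 13181/71 ≈ 185.65)
-1419*(p - 1138) = -1419*(13181/71 - 1138) = -1419*(-67617/71) = 95948523/71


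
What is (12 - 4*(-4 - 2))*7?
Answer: 252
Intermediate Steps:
(12 - 4*(-4 - 2))*7 = (12 - 4*(-6))*7 = (12 + 24)*7 = 36*7 = 252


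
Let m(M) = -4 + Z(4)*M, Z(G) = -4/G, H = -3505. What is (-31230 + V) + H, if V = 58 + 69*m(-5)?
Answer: -34608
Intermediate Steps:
m(M) = -4 - M (m(M) = -4 + (-4/4)*M = -4 + (-4*1/4)*M = -4 - M)
V = 127 (V = 58 + 69*(-4 - 1*(-5)) = 58 + 69*(-4 + 5) = 58 + 69*1 = 58 + 69 = 127)
(-31230 + V) + H = (-31230 + 127) - 3505 = -31103 - 3505 = -34608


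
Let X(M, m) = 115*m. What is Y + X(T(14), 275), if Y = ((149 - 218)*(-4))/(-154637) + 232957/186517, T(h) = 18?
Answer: 912177799822542/28842429329 ≈ 31626.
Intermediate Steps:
Y = 35972292917/28842429329 (Y = -69*(-4)*(-1/154637) + 232957*(1/186517) = 276*(-1/154637) + 232957/186517 = -276/154637 + 232957/186517 = 35972292917/28842429329 ≈ 1.2472)
Y + X(T(14), 275) = 35972292917/28842429329 + 115*275 = 35972292917/28842429329 + 31625 = 912177799822542/28842429329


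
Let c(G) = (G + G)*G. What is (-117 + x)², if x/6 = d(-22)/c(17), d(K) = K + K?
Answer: 1152263025/83521 ≈ 13796.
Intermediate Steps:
c(G) = 2*G² (c(G) = (2*G)*G = 2*G²)
d(K) = 2*K
x = -132/289 (x = 6*((2*(-22))/((2*17²))) = 6*(-44/(2*289)) = 6*(-44/578) = 6*(-44*1/578) = 6*(-22/289) = -132/289 ≈ -0.45675)
(-117 + x)² = (-117 - 132/289)² = (-33945/289)² = 1152263025/83521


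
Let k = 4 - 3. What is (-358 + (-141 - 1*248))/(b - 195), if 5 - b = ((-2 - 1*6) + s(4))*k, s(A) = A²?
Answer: 83/22 ≈ 3.7727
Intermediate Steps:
k = 1
b = -3 (b = 5 - ((-2 - 1*6) + 4²) = 5 - ((-2 - 6) + 16) = 5 - (-8 + 16) = 5 - 8 = -3)
(-358 + (-141 - 1*248))/(b - 195) = (-358 + (-141 - 1*248))/(-3 - 195) = (-358 + (-141 - 248))/(-198) = (-358 - 389)*(-1/198) = -747*(-1/198) = 83/22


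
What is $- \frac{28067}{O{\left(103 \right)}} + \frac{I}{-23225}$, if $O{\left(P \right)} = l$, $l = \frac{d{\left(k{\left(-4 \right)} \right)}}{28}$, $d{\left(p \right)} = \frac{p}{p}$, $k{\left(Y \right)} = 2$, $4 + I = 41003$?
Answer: $- \frac{18252011099}{23225} \approx -7.8588 \cdot 10^{5}$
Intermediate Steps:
$I = 40999$ ($I = -4 + 41003 = 40999$)
$d{\left(p \right)} = 1$
$l = \frac{1}{28}$ ($l = 1 \cdot \frac{1}{28} = \frac{1}{28} \approx 0.035714$)
$O{\left(P \right)} = \frac{1}{28}$
$- \frac{28067}{O{\left(103 \right)}} + \frac{I}{-23225} = - 28067 \frac{1}{\frac{1}{28}} + \frac{40999}{-23225} = \left(-28067\right) 28 + 40999 \left(- \frac{1}{23225}\right) = -785876 - \frac{40999}{23225} = - \frac{18252011099}{23225}$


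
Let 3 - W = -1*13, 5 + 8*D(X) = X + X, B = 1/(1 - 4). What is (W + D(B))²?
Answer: 134689/576 ≈ 233.83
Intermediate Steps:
B = -⅓ (B = 1/(-3) = -⅓ ≈ -0.33333)
D(X) = -5/8 + X/4 (D(X) = -5/8 + (X + X)/8 = -5/8 + (2*X)/8 = -5/8 + X/4)
W = 16 (W = 3 - (-1)*13 = 3 - 1*(-13) = 3 + 13 = 16)
(W + D(B))² = (16 + (-5/8 + (¼)*(-⅓)))² = (16 + (-5/8 - 1/12))² = (16 - 17/24)² = (367/24)² = 134689/576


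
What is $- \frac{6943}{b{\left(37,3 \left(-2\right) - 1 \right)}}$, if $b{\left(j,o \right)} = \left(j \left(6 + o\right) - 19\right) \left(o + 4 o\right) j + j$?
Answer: $- \frac{131}{1369} \approx -0.09569$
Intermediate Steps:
$b{\left(j,o \right)} = j + 5 j o \left(-19 + j \left(6 + o\right)\right)$ ($b{\left(j,o \right)} = \left(-19 + j \left(6 + o\right)\right) 5 o j + j = 5 o \left(-19 + j \left(6 + o\right)\right) j + j = 5 j o \left(-19 + j \left(6 + o\right)\right) + j = j + 5 j o \left(-19 + j \left(6 + o\right)\right)$)
$- \frac{6943}{b{\left(37,3 \left(-2\right) - 1 \right)}} = - \frac{6943}{37 \left(1 - 95 \left(3 \left(-2\right) - 1\right) + 5 \cdot 37 \left(3 \left(-2\right) - 1\right)^{2} + 30 \cdot 37 \left(3 \left(-2\right) - 1\right)\right)} = - \frac{6943}{37 \left(1 - 95 \left(-6 - 1\right) + 5 \cdot 37 \left(-6 - 1\right)^{2} + 30 \cdot 37 \left(-6 - 1\right)\right)} = - \frac{6943}{37 \left(1 - -665 + 5 \cdot 37 \left(-7\right)^{2} + 30 \cdot 37 \left(-7\right)\right)} = - \frac{6943}{37 \left(1 + 665 + 5 \cdot 37 \cdot 49 - 7770\right)} = - \frac{6943}{37 \left(1 + 665 + 9065 - 7770\right)} = - \frac{6943}{37 \cdot 1961} = - \frac{6943}{72557} = \left(-6943\right) \frac{1}{72557} = - \frac{131}{1369}$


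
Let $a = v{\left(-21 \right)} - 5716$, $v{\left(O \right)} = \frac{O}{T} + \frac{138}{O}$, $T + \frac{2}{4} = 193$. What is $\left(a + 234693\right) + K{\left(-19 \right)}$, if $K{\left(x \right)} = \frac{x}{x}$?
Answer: $\frac{88153958}{385} \approx 2.2897 \cdot 10^{5}$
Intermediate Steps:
$T = \frac{385}{2}$ ($T = - \frac{1}{2} + 193 = \frac{385}{2} \approx 192.5$)
$K{\left(x \right)} = 1$
$v{\left(O \right)} = \frac{138}{O} + \frac{2 O}{385}$ ($v{\left(O \right)} = \frac{O}{\frac{385}{2}} + \frac{138}{O} = O \frac{2}{385} + \frac{138}{O} = \frac{2 O}{385} + \frac{138}{O} = \frac{138}{O} + \frac{2 O}{385}$)
$a = - \frac{2203232}{385}$ ($a = \left(\frac{138}{-21} + \frac{2}{385} \left(-21\right)\right) - 5716 = \left(138 \left(- \frac{1}{21}\right) - \frac{6}{55}\right) - 5716 = \left(- \frac{46}{7} - \frac{6}{55}\right) - 5716 = - \frac{2572}{385} - 5716 = - \frac{2203232}{385} \approx -5722.7$)
$\left(a + 234693\right) + K{\left(-19 \right)} = \left(- \frac{2203232}{385} + 234693\right) + 1 = \frac{88153573}{385} + 1 = \frac{88153958}{385}$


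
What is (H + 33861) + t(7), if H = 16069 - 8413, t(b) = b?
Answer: 41524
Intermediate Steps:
H = 7656
(H + 33861) + t(7) = (7656 + 33861) + 7 = 41517 + 7 = 41524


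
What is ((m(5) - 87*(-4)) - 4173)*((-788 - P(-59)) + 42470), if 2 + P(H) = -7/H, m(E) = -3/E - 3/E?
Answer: -47049805719/295 ≈ -1.5949e+8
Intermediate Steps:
m(E) = -6/E
P(H) = -2 - 7/H
((m(5) - 87*(-4)) - 4173)*((-788 - P(-59)) + 42470) = ((-6/5 - 87*(-4)) - 4173)*((-788 - (-2 - 7/(-59))) + 42470) = ((-6*1/5 + 348) - 4173)*((-788 - (-2 - 7*(-1/59))) + 42470) = ((-6/5 + 348) - 4173)*((-788 - (-2 + 7/59)) + 42470) = (1734/5 - 4173)*((-788 - 1*(-111/59)) + 42470) = -19131*((-788 + 111/59) + 42470)/5 = -19131*(-46381/59 + 42470)/5 = -19131/5*2459349/59 = -47049805719/295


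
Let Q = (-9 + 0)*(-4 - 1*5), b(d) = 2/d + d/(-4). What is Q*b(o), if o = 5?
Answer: -1377/20 ≈ -68.850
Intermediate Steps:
b(d) = 2/d - d/4 (b(d) = 2/d + d*(-¼) = 2/d - d/4)
Q = 81 (Q = -9*(-4 - 5) = -9*(-9) = 81)
Q*b(o) = 81*(2/5 - ¼*5) = 81*(2*(⅕) - 5/4) = 81*(⅖ - 5/4) = 81*(-17/20) = -1377/20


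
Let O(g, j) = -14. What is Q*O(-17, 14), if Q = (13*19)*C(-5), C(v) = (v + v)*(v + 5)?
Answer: 0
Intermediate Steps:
C(v) = 2*v*(5 + v) (C(v) = (2*v)*(5 + v) = 2*v*(5 + v))
Q = 0 (Q = (13*19)*(2*(-5)*(5 - 5)) = 247*(2*(-5)*0) = 247*0 = 0)
Q*O(-17, 14) = 0*(-14) = 0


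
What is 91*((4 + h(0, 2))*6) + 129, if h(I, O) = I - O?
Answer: 1221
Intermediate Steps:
91*((4 + h(0, 2))*6) + 129 = 91*((4 + (0 - 1*2))*6) + 129 = 91*((4 + (0 - 2))*6) + 129 = 91*((4 - 2)*6) + 129 = 91*(2*6) + 129 = 91*12 + 129 = 1092 + 129 = 1221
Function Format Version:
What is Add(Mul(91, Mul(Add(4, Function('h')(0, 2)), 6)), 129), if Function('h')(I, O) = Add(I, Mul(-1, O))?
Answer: 1221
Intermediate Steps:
Add(Mul(91, Mul(Add(4, Function('h')(0, 2)), 6)), 129) = Add(Mul(91, Mul(Add(4, Add(0, Mul(-1, 2))), 6)), 129) = Add(Mul(91, Mul(Add(4, Add(0, -2)), 6)), 129) = Add(Mul(91, Mul(Add(4, -2), 6)), 129) = Add(Mul(91, Mul(2, 6)), 129) = Add(Mul(91, 12), 129) = Add(1092, 129) = 1221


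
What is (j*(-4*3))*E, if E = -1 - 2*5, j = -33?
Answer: -4356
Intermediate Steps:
E = -11 (E = -1 - 10 = -11)
(j*(-4*3))*E = -(-132)*3*(-11) = -33*(-12)*(-11) = 396*(-11) = -4356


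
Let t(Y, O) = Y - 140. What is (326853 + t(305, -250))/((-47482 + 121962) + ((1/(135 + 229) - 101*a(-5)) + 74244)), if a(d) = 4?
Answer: 119034552/53988481 ≈ 2.2048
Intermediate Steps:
t(Y, O) = -140 + Y
(326853 + t(305, -250))/((-47482 + 121962) + ((1/(135 + 229) - 101*a(-5)) + 74244)) = (326853 + (-140 + 305))/((-47482 + 121962) + ((1/(135 + 229) - 101*4) + 74244)) = (326853 + 165)/(74480 + ((1/364 - 404) + 74244)) = 327018/(74480 + ((1/364 - 404) + 74244)) = 327018/(74480 + (-147055/364 + 74244)) = 327018/(74480 + 26877761/364) = 327018/(53988481/364) = 327018*(364/53988481) = 119034552/53988481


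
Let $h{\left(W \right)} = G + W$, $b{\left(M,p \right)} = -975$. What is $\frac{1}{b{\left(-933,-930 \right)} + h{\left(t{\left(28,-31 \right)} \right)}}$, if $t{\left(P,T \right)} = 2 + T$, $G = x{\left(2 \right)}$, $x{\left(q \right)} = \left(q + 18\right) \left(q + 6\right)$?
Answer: $- \frac{1}{844} \approx -0.0011848$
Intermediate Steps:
$x{\left(q \right)} = \left(6 + q\right) \left(18 + q\right)$ ($x{\left(q \right)} = \left(18 + q\right) \left(6 + q\right) = \left(6 + q\right) \left(18 + q\right)$)
$G = 160$ ($G = 108 + 2^{2} + 24 \cdot 2 = 108 + 4 + 48 = 160$)
$h{\left(W \right)} = 160 + W$
$\frac{1}{b{\left(-933,-930 \right)} + h{\left(t{\left(28,-31 \right)} \right)}} = \frac{1}{-975 + \left(160 + \left(2 - 31\right)\right)} = \frac{1}{-975 + \left(160 - 29\right)} = \frac{1}{-975 + 131} = \frac{1}{-844} = - \frac{1}{844}$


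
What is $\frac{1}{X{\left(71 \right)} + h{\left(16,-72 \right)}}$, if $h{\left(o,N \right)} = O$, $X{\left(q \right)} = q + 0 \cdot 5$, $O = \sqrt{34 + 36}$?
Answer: $\frac{71}{4971} - \frac{\sqrt{70}}{4971} \approx 0.0126$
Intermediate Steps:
$O = \sqrt{70} \approx 8.3666$
$X{\left(q \right)} = q$ ($X{\left(q \right)} = q + 0 = q$)
$h{\left(o,N \right)} = \sqrt{70}$
$\frac{1}{X{\left(71 \right)} + h{\left(16,-72 \right)}} = \frac{1}{71 + \sqrt{70}}$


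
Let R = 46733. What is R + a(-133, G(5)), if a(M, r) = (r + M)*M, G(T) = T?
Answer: 63757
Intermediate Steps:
a(M, r) = M*(M + r) (a(M, r) = (M + r)*M = M*(M + r))
R + a(-133, G(5)) = 46733 - 133*(-133 + 5) = 46733 - 133*(-128) = 46733 + 17024 = 63757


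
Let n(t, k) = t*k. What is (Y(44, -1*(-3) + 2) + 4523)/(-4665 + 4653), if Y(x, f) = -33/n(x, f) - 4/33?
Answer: -2985001/7920 ≈ -376.89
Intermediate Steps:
n(t, k) = k*t
Y(x, f) = -4/33 - 33/(f*x) (Y(x, f) = -33*1/(f*x) - 4/33 = -33/(f*x) - 4*1/33 = -33/(f*x) - 4/33 = -4/33 - 33/(f*x))
(Y(44, -1*(-3) + 2) + 4523)/(-4665 + 4653) = ((-4/33 - 33/((-1*(-3) + 2)*44)) + 4523)/(-4665 + 4653) = ((-4/33 - 33*1/44/(3 + 2)) + 4523)/(-12) = ((-4/33 - 33*1/44/5) + 4523)*(-1/12) = ((-4/33 - 33*⅕*1/44) + 4523)*(-1/12) = ((-4/33 - 3/20) + 4523)*(-1/12) = (-179/660 + 4523)*(-1/12) = (2985001/660)*(-1/12) = -2985001/7920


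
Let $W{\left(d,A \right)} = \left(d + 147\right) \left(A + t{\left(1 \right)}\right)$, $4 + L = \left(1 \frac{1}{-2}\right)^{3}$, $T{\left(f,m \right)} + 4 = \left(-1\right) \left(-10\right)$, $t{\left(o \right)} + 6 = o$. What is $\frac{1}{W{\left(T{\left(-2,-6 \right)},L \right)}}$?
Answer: $- \frac{8}{11169} \approx -0.00071627$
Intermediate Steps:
$t{\left(o \right)} = -6 + o$
$T{\left(f,m \right)} = 6$ ($T{\left(f,m \right)} = -4 - -10 = -4 + 10 = 6$)
$L = - \frac{33}{8}$ ($L = -4 + \left(1 \frac{1}{-2}\right)^{3} = -4 + \left(1 \left(- \frac{1}{2}\right)\right)^{3} = -4 + \left(- \frac{1}{2}\right)^{3} = -4 - \frac{1}{8} = - \frac{33}{8} \approx -4.125$)
$W{\left(d,A \right)} = \left(-5 + A\right) \left(147 + d\right)$ ($W{\left(d,A \right)} = \left(d + 147\right) \left(A + \left(-6 + 1\right)\right) = \left(147 + d\right) \left(A - 5\right) = \left(147 + d\right) \left(-5 + A\right) = \left(-5 + A\right) \left(147 + d\right)$)
$\frac{1}{W{\left(T{\left(-2,-6 \right)},L \right)}} = \frac{1}{-735 - 30 + 147 \left(- \frac{33}{8}\right) - \frac{99}{4}} = \frac{1}{-735 - 30 - \frac{4851}{8} - \frac{99}{4}} = \frac{1}{- \frac{11169}{8}} = - \frac{8}{11169}$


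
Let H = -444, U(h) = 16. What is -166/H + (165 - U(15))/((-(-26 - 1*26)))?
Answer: 18697/5772 ≈ 3.2393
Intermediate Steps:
-166/H + (165 - U(15))/((-(-26 - 1*26))) = -166/(-444) + (165 - 1*16)/((-(-26 - 1*26))) = -166*(-1/444) + (165 - 16)/((-(-26 - 26))) = 83/222 + 149/((-1*(-52))) = 83/222 + 149/52 = 18697/5772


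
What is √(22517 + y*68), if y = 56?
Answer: 45*√13 ≈ 162.25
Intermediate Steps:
√(22517 + y*68) = √(22517 + 56*68) = √(22517 + 3808) = √26325 = 45*√13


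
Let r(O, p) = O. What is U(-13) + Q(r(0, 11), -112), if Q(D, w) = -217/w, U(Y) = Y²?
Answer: 2735/16 ≈ 170.94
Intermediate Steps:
U(-13) + Q(r(0, 11), -112) = (-13)² - 217/(-112) = 169 - 217*(-1/112) = 169 + 31/16 = 2735/16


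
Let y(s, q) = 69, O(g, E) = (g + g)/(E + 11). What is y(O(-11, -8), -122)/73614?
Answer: 23/24538 ≈ 0.00093732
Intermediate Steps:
O(g, E) = 2*g/(11 + E) (O(g, E) = (2*g)/(11 + E) = 2*g/(11 + E))
y(O(-11, -8), -122)/73614 = 69/73614 = 69*(1/73614) = 23/24538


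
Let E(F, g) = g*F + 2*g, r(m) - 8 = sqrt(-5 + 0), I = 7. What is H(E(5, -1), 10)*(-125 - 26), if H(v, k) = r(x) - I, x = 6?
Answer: -151 - 151*I*sqrt(5) ≈ -151.0 - 337.65*I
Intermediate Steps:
r(m) = 8 + I*sqrt(5) (r(m) = 8 + sqrt(-5 + 0) = 8 + sqrt(-5) = 8 + I*sqrt(5))
E(F, g) = 2*g + F*g (E(F, g) = F*g + 2*g = 2*g + F*g)
H(v, k) = 1 + I*sqrt(5) (H(v, k) = (8 + I*sqrt(5)) - 1*7 = (8 + I*sqrt(5)) - 7 = 1 + I*sqrt(5))
H(E(5, -1), 10)*(-125 - 26) = (1 + I*sqrt(5))*(-125 - 26) = (1 + I*sqrt(5))*(-151) = -151 - 151*I*sqrt(5)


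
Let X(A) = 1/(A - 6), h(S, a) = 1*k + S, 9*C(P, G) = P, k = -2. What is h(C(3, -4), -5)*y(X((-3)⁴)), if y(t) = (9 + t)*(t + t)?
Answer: -1352/3375 ≈ -0.40059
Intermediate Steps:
C(P, G) = P/9
h(S, a) = -2 + S (h(S, a) = 1*(-2) + S = -2 + S)
X(A) = 1/(-6 + A)
y(t) = 2*t*(9 + t) (y(t) = (9 + t)*(2*t) = 2*t*(9 + t))
h(C(3, -4), -5)*y(X((-3)⁴)) = (-2 + (⅑)*3)*(2*(9 + 1/(-6 + (-3)⁴))/(-6 + (-3)⁴)) = (-2 + ⅓)*(2*(9 + 1/(-6 + 81))/(-6 + 81)) = -10*(9 + 1/75)/(3*75) = -10*676/(3*75*75) = -5/3*1352/5625 = -1352/3375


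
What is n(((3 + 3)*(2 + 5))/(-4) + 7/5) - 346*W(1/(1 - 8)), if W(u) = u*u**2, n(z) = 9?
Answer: 3433/343 ≈ 10.009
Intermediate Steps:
W(u) = u**3
n(((3 + 3)*(2 + 5))/(-4) + 7/5) - 346*W(1/(1 - 8)) = 9 - 346/(1 - 8)**3 = 9 - 346*(1/(-7))**3 = 9 - 346*(-1/7)**3 = 9 - 346*(-1/343) = 9 + 346/343 = 3433/343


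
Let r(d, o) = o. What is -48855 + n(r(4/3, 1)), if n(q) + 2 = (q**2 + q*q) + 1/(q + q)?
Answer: -97709/2 ≈ -48855.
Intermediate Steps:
n(q) = -2 + 1/(2*q) + 2*q**2 (n(q) = -2 + ((q**2 + q*q) + 1/(q + q)) = -2 + ((q**2 + q**2) + 1/(2*q)) = -2 + (2*q**2 + 1/(2*q)) = -2 + (1/(2*q) + 2*q**2) = -2 + 1/(2*q) + 2*q**2)
-48855 + n(r(4/3, 1)) = -48855 + (-2 + (1/2)/1 + 2*1**2) = -48855 + (-2 + (1/2)*1 + 2*1) = -48855 + (-2 + 1/2 + 2) = -48855 + 1/2 = -97709/2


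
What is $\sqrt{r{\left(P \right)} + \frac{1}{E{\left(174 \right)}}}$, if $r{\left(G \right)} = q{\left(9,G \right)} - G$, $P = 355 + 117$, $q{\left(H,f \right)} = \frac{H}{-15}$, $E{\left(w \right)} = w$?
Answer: $\frac{i \sqrt{357706590}}{870} \approx 21.739 i$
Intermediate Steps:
$q{\left(H,f \right)} = - \frac{H}{15}$ ($q{\left(H,f \right)} = H \left(- \frac{1}{15}\right) = - \frac{H}{15}$)
$P = 472$
$r{\left(G \right)} = - \frac{3}{5} - G$ ($r{\left(G \right)} = \left(- \frac{1}{15}\right) 9 - G = - \frac{3}{5} - G$)
$\sqrt{r{\left(P \right)} + \frac{1}{E{\left(174 \right)}}} = \sqrt{\left(- \frac{3}{5} - 472\right) + \frac{1}{174}} = \sqrt{- \frac{2363}{5} + \frac{1}{174}} = \sqrt{- \frac{411157}{870}} = \frac{i \sqrt{357706590}}{870}$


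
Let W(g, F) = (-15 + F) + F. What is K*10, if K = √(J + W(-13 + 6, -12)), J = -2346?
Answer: 30*I*√265 ≈ 488.36*I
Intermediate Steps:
W(g, F) = -15 + 2*F
K = 3*I*√265 (K = √(-2346 + (-15 + 2*(-12))) = √(-2346 + (-15 - 24)) = √(-2346 - 39) = √(-2385) = 3*I*√265 ≈ 48.836*I)
K*10 = (3*I*√265)*10 = 30*I*√265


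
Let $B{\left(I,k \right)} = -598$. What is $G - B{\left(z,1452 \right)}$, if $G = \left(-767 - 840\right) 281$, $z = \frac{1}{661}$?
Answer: $-450969$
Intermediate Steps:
$z = \frac{1}{661} \approx 0.0015129$
$G = -451567$ ($G = \left(-1607\right) 281 = -451567$)
$G - B{\left(z,1452 \right)} = -451567 - -598 = -451567 + 598 = -450969$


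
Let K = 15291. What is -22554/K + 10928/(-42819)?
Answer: -125871086/72749481 ≈ -1.7302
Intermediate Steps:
-22554/K + 10928/(-42819) = -22554/15291 + 10928/(-42819) = -22554*1/15291 + 10928*(-1/42819) = -2506/1699 - 10928/42819 = -125871086/72749481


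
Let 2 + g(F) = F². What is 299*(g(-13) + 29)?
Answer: 58604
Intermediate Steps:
g(F) = -2 + F²
299*(g(-13) + 29) = 299*((-2 + (-13)²) + 29) = 299*((-2 + 169) + 29) = 299*(167 + 29) = 299*196 = 58604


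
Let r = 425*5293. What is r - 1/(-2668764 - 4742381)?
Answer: 16671555956126/7411145 ≈ 2.2495e+6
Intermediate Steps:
r = 2249525
r - 1/(-2668764 - 4742381) = 2249525 - 1/(-2668764 - 4742381) = 2249525 - 1/(-7411145) = 2249525 - 1*(-1/7411145) = 2249525 + 1/7411145 = 16671555956126/7411145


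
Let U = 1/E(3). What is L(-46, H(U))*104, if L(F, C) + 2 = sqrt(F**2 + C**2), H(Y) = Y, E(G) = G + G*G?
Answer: -208 + 26*sqrt(304705)/3 ≈ 4576.0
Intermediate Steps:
E(G) = G + G**2
U = 1/12 (U = 1/(3*(1 + 3)) = 1/(3*4) = 1/12 ≈ 0.083333)
L(F, C) = -2 + sqrt(C**2 + F**2) (L(F, C) = -2 + sqrt(F**2 + C**2) = -2 + sqrt(C**2 + F**2))
L(-46, H(U))*104 = (-2 + sqrt((1/12)**2 + (-46)**2))*104 = (-2 + sqrt(1/144 + 2116))*104 = (-2 + sqrt(304705/144))*104 = (-2 + sqrt(304705)/12)*104 = -208 + 26*sqrt(304705)/3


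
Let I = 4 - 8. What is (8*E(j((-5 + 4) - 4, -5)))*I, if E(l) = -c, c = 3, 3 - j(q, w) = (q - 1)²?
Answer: 96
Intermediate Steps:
j(q, w) = 3 - (-1 + q)² (j(q, w) = 3 - (q - 1)² = 3 - (-1 + q)²)
I = -4
E(l) = -3 (E(l) = -1*3 = -3)
(8*E(j((-5 + 4) - 4, -5)))*I = (8*(-3))*(-4) = -24*(-4) = 96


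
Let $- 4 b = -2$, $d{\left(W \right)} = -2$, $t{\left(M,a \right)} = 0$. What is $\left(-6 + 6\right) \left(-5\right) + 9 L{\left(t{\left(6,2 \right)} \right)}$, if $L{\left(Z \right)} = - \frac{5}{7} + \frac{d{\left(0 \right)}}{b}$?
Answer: $- \frac{297}{7} \approx -42.429$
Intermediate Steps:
$b = \frac{1}{2}$ ($b = \left(- \frac{1}{4}\right) \left(-2\right) = \frac{1}{2} \approx 0.5$)
$L{\left(Z \right)} = - \frac{33}{7}$ ($L{\left(Z \right)} = - \frac{5}{7} - 2 \frac{1}{\frac{1}{2}} = \left(-5\right) \frac{1}{7} - 4 = - \frac{5}{7} - 4 = - \frac{33}{7}$)
$\left(-6 + 6\right) \left(-5\right) + 9 L{\left(t{\left(6,2 \right)} \right)} = \left(-6 + 6\right) \left(-5\right) + 9 \left(- \frac{33}{7}\right) = 0 \left(-5\right) - \frac{297}{7} = 0 - \frac{297}{7} = - \frac{297}{7}$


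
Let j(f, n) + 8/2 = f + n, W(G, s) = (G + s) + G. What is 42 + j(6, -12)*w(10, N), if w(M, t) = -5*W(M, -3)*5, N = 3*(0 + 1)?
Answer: 4292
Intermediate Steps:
W(G, s) = s + 2*G
N = 3 (N = 3*1 = 3)
j(f, n) = -4 + f + n (j(f, n) = -4 + (f + n) = -4 + f + n)
w(M, t) = 75 - 50*M (w(M, t) = -5*(-3 + 2*M)*5 = (15 - 10*M)*5 = 75 - 50*M)
42 + j(6, -12)*w(10, N) = 42 + (-4 + 6 - 12)*(75 - 50*10) = 42 - 10*(75 - 500) = 42 - 10*(-425) = 42 + 4250 = 4292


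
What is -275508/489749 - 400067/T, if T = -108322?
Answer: 166088835607/53050591178 ≈ 3.1308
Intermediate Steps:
-275508/489749 - 400067/T = -275508/489749 - 400067/(-108322) = -275508*1/489749 - 400067*(-1/108322) = -275508/489749 + 400067/108322 = 166088835607/53050591178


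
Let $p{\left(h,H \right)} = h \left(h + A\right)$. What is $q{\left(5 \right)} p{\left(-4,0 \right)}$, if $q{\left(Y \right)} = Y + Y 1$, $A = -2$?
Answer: $240$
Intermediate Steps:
$q{\left(Y \right)} = 2 Y$ ($q{\left(Y \right)} = Y + Y = 2 Y$)
$p{\left(h,H \right)} = h \left(-2 + h\right)$ ($p{\left(h,H \right)} = h \left(h - 2\right) = h \left(-2 + h\right)$)
$q{\left(5 \right)} p{\left(-4,0 \right)} = 2 \cdot 5 \left(- 4 \left(-2 - 4\right)\right) = 10 \left(\left(-4\right) \left(-6\right)\right) = 10 \cdot 24 = 240$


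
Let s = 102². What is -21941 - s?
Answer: -32345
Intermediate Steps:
s = 10404
-21941 - s = -21941 - 1*10404 = -21941 - 10404 = -32345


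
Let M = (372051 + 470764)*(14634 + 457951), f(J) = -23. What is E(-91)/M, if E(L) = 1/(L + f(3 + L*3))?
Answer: -1/45406396852350 ≈ -2.2023e-14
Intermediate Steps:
E(L) = 1/(-23 + L) (E(L) = 1/(L - 23) = 1/(-23 + L))
M = 398301726775 (M = 842815*472585 = 398301726775)
E(-91)/M = 1/(-23 - 91*398301726775) = (1/398301726775)/(-114) = -1/114*1/398301726775 = -1/45406396852350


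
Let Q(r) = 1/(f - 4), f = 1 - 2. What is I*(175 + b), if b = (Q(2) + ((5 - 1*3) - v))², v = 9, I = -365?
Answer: -413983/5 ≈ -82797.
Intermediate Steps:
f = -1
Q(r) = -⅕ (Q(r) = 1/(-1 - 4) = 1/(-5) = -⅕)
b = 1296/25 (b = (-⅕ + ((5 - 1*3) - 1*9))² = (-⅕ + ((5 - 3) - 9))² = (-⅕ + (2 - 9))² = (-⅕ - 7)² = (-36/5)² = 1296/25 ≈ 51.840)
I*(175 + b) = -365*(175 + 1296/25) = -365*5671/25 = -413983/5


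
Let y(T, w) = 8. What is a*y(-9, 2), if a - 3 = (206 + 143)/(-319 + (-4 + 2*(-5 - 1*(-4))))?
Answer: 5008/325 ≈ 15.409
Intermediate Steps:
a = 626/325 (a = 3 + (206 + 143)/(-319 + (-4 + 2*(-5 - 1*(-4)))) = 3 + 349/(-319 + (-4 + 2*(-5 + 4))) = 3 + 349/(-319 + (-4 + 2*(-1))) = 3 + 349/(-319 + (-4 - 2)) = 3 + 349/(-319 - 6) = 3 + 349/(-325) = 3 + 349*(-1/325) = 3 - 349/325 = 626/325 ≈ 1.9262)
a*y(-9, 2) = (626/325)*8 = 5008/325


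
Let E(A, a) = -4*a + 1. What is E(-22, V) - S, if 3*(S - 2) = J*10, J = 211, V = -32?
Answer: -1729/3 ≈ -576.33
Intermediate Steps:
E(A, a) = 1 - 4*a
S = 2116/3 (S = 2 + (211*10)/3 = 2 + (⅓)*2110 = 2 + 2110/3 = 2116/3 ≈ 705.33)
E(-22, V) - S = (1 - 4*(-32)) - 1*2116/3 = (1 + 128) - 2116/3 = 129 - 2116/3 = -1729/3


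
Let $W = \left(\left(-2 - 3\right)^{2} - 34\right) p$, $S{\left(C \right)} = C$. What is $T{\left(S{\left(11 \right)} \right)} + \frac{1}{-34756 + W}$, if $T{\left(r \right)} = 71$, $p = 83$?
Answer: $\frac{2520712}{35503} \approx 71.0$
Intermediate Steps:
$W = -747$ ($W = \left(\left(-2 - 3\right)^{2} - 34\right) 83 = \left(\left(-5\right)^{2} - 34\right) 83 = \left(25 - 34\right) 83 = \left(-9\right) 83 = -747$)
$T{\left(S{\left(11 \right)} \right)} + \frac{1}{-34756 + W} = 71 + \frac{1}{-34756 - 747} = 71 + \frac{1}{-35503} = 71 - \frac{1}{35503} = \frac{2520712}{35503}$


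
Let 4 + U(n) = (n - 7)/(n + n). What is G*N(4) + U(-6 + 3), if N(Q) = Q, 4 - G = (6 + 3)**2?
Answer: -931/3 ≈ -310.33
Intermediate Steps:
U(n) = -4 + (-7 + n)/(2*n) (U(n) = -4 + (n - 7)/(n + n) = -4 + (-7 + n)/((2*n)) = -4 + (-7 + n)*(1/(2*n)) = -4 + (-7 + n)/(2*n))
G = -77 (G = 4 - (6 + 3)**2 = 4 - 1*9**2 = 4 - 1*81 = 4 - 81 = -77)
G*N(4) + U(-6 + 3) = -77*4 + 7*(-1 - (-6 + 3))/(2*(-6 + 3)) = -308 + (7/2)*(-1 - 1*(-3))/(-3) = -308 + (7/2)*(-1/3)*(-1 + 3) = -308 + (7/2)*(-1/3)*2 = -308 - 7/3 = -931/3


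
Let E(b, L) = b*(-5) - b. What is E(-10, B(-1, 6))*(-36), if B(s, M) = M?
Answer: -2160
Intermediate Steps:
E(b, L) = -6*b (E(b, L) = -5*b - b = -6*b)
E(-10, B(-1, 6))*(-36) = -6*(-10)*(-36) = 60*(-36) = -2160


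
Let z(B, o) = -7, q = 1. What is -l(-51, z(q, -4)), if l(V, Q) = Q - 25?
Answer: 32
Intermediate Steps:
l(V, Q) = -25 + Q
-l(-51, z(q, -4)) = -(-25 - 7) = -1*(-32) = 32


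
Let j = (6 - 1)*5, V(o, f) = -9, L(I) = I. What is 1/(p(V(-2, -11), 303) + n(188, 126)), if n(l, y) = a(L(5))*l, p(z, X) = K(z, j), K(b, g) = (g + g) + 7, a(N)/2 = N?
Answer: 1/1937 ≈ 0.00051626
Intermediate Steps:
j = 25 (j = 5*5 = 25)
a(N) = 2*N
K(b, g) = 7 + 2*g (K(b, g) = 2*g + 7 = 7 + 2*g)
p(z, X) = 57 (p(z, X) = 7 + 2*25 = 7 + 50 = 57)
n(l, y) = 10*l (n(l, y) = (2*5)*l = 10*l)
1/(p(V(-2, -11), 303) + n(188, 126)) = 1/(57 + 10*188) = 1/(57 + 1880) = 1/1937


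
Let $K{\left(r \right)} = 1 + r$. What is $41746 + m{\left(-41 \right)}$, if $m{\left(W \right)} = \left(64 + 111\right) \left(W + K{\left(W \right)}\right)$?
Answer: $27571$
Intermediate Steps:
$m{\left(W \right)} = 175 + 350 W$ ($m{\left(W \right)} = \left(64 + 111\right) \left(W + \left(1 + W\right)\right) = 175 \left(1 + 2 W\right) = 175 + 350 W$)
$41746 + m{\left(-41 \right)} = 41746 + \left(175 + 350 \left(-41\right)\right) = 41746 + \left(175 - 14350\right) = 41746 - 14175 = 27571$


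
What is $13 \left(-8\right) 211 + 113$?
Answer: $-21831$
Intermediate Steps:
$13 \left(-8\right) 211 + 113 = \left(-104\right) 211 + 113 = -21944 + 113 = -21831$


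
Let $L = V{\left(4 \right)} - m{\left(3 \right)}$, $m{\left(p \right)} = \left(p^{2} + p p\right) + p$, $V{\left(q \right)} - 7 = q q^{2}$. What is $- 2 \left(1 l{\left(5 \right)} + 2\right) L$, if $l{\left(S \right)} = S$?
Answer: $-700$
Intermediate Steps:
$V{\left(q \right)} = 7 + q^{3}$ ($V{\left(q \right)} = 7 + q q^{2} = 7 + q^{3}$)
$m{\left(p \right)} = p + 2 p^{2}$ ($m{\left(p \right)} = \left(p^{2} + p^{2}\right) + p = 2 p^{2} + p = p + 2 p^{2}$)
$L = 50$ ($L = \left(7 + 4^{3}\right) - 3 \left(1 + 2 \cdot 3\right) = \left(7 + 64\right) - 3 \left(1 + 6\right) = 71 - 3 \cdot 7 = 71 - 21 = 50$)
$- 2 \left(1 l{\left(5 \right)} + 2\right) L = - 2 \left(1 \cdot 5 + 2\right) 50 = - 2 \left(5 + 2\right) 50 = \left(-2\right) 7 \cdot 50 = \left(-14\right) 50 = -700$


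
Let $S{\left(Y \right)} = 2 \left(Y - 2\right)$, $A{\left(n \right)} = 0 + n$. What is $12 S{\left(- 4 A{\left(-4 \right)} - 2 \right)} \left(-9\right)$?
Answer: $-2592$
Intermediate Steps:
$A{\left(n \right)} = n$
$S{\left(Y \right)} = -4 + 2 Y$ ($S{\left(Y \right)} = 2 \left(-2 + Y\right) = -4 + 2 Y$)
$12 S{\left(- 4 A{\left(-4 \right)} - 2 \right)} \left(-9\right) = 12 \left(-4 + 2 \left(\left(-4\right) \left(-4\right) - 2\right)\right) \left(-9\right) = 12 \left(-4 + 2 \left(16 - 2\right)\right) \left(-9\right) = 12 \left(-4 + 2 \cdot 14\right) \left(-9\right) = 12 \left(-4 + 28\right) \left(-9\right) = 12 \cdot 24 \left(-9\right) = 288 \left(-9\right) = -2592$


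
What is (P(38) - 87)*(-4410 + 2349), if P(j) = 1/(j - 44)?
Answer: 359301/2 ≈ 1.7965e+5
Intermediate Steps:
P(j) = 1/(-44 + j)
(P(38) - 87)*(-4410 + 2349) = (1/(-44 + 38) - 87)*(-4410 + 2349) = (1/(-6) - 87)*(-2061) = (-⅙ - 87)*(-2061) = -523/6*(-2061) = 359301/2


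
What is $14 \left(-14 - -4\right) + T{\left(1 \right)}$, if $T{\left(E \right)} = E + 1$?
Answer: $-138$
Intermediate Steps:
$T{\left(E \right)} = 1 + E$
$14 \left(-14 - -4\right) + T{\left(1 \right)} = 14 \left(-14 - -4\right) + \left(1 + 1\right) = 14 \left(-14 + 4\right) + 2 = 14 \left(-10\right) + 2 = -140 + 2 = -138$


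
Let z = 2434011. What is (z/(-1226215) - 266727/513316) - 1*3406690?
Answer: -2144294150238547381/629435778940 ≈ -3.4067e+6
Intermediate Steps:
(z/(-1226215) - 266727/513316) - 1*3406690 = (2434011/(-1226215) - 266727/513316) - 1*3406690 = (2434011*(-1/1226215) - 266727*1/513316) - 3406690 = (-2434011/1226215 - 266727/513316) - 3406690 = -1576481438781/629435778940 - 3406690 = -2144294150238547381/629435778940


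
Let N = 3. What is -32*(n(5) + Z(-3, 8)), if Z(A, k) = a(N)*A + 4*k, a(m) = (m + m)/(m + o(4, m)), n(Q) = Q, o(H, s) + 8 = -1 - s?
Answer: -1248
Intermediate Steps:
o(H, s) = -9 - s (o(H, s) = -8 + (-1 - s) = -9 - s)
a(m) = -2*m/9 (a(m) = (m + m)/(m + (-9 - m)) = (2*m)/(-9) = (2*m)*(-⅑) = -2*m/9)
Z(A, k) = 4*k - 2*A/3 (Z(A, k) = (-2/9*3)*A + 4*k = -2*A/3 + 4*k = 4*k - 2*A/3)
-32*(n(5) + Z(-3, 8)) = -32*(5 + (4*8 - ⅔*(-3))) = -32*(5 + (32 + 2)) = -32*(5 + 34) = -32*39 = -1248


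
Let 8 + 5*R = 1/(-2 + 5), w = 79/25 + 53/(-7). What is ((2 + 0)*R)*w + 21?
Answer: 90637/2625 ≈ 34.528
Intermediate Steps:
w = -772/175 (w = 79*(1/25) + 53*(-⅐) = 79/25 - 53/7 = -772/175 ≈ -4.4114)
R = -23/15 (R = -8/5 + 1/(5*(-2 + 5)) = -8/5 + (⅕)/3 = -8/5 + (⅕)*(⅓) = -8/5 + 1/15 = -23/15 ≈ -1.5333)
((2 + 0)*R)*w + 21 = ((2 + 0)*(-23/15))*(-772/175) + 21 = (2*(-23/15))*(-772/175) + 21 = -46/15*(-772/175) + 21 = 35512/2625 + 21 = 90637/2625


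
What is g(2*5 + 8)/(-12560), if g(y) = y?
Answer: -9/6280 ≈ -0.0014331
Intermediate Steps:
g(2*5 + 8)/(-12560) = (2*5 + 8)/(-12560) = (10 + 8)*(-1/12560) = 18*(-1/12560) = -9/6280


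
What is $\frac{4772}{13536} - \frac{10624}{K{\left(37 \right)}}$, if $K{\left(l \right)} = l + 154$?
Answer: $- \frac{35723753}{646344} \approx -55.271$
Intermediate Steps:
$K{\left(l \right)} = 154 + l$
$\frac{4772}{13536} - \frac{10624}{K{\left(37 \right)}} = \frac{4772}{13536} - \frac{10624}{154 + 37} = 4772 \cdot \frac{1}{13536} - \frac{10624}{191} = \frac{1193}{3384} - \frac{10624}{191} = - \frac{35723753}{646344}$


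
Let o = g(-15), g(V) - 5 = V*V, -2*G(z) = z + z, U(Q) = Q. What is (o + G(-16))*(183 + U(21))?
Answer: 50184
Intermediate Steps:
G(z) = -z (G(z) = -(z + z)/2 = -z)
g(V) = 5 + V² (g(V) = 5 + V*V = 5 + V²)
o = 230 (o = 5 + (-15)² = 5 + 225 = 230)
(o + G(-16))*(183 + U(21)) = (230 - 1*(-16))*(183 + 21) = (230 + 16)*204 = 246*204 = 50184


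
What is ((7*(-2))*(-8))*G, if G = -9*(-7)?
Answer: 7056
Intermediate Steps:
G = 63
((7*(-2))*(-8))*G = ((7*(-2))*(-8))*63 = -14*(-8)*63 = 112*63 = 7056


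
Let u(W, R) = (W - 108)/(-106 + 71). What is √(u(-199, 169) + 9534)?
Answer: √11689895/35 ≈ 97.687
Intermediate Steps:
u(W, R) = 108/35 - W/35 (u(W, R) = (-108 + W)/(-35) = (-108 + W)*(-1/35) = 108/35 - W/35)
√(u(-199, 169) + 9534) = √((108/35 - 1/35*(-199)) + 9534) = √((108/35 + 199/35) + 9534) = √(307/35 + 9534) = √(333997/35) = √11689895/35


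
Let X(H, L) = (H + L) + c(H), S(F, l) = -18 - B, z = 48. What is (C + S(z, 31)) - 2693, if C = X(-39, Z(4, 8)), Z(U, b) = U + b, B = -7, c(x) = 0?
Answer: -2731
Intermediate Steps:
S(F, l) = -11 (S(F, l) = -18 - 1*(-7) = -18 + 7 = -11)
X(H, L) = H + L (X(H, L) = (H + L) + 0 = H + L)
C = -27 (C = -39 + (4 + 8) = -39 + 12 = -27)
(C + S(z, 31)) - 2693 = (-27 - 11) - 2693 = -38 - 2693 = -2731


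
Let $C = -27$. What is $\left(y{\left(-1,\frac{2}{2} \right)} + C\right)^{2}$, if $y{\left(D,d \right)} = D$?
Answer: $784$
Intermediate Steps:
$\left(y{\left(-1,\frac{2}{2} \right)} + C\right)^{2} = \left(-1 - 27\right)^{2} = \left(-28\right)^{2} = 784$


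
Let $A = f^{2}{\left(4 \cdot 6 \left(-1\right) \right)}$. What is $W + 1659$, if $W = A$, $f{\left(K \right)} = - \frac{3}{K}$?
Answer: $\frac{106177}{64} \approx 1659.0$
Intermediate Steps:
$A = \frac{1}{64}$ ($A = \left(- \frac{3}{4 \cdot 6 \left(-1\right)}\right)^{2} = \left(- \frac{3}{24 \left(-1\right)}\right)^{2} = \left(- \frac{3}{-24}\right)^{2} = \left(\left(-3\right) \left(- \frac{1}{24}\right)\right)^{2} = \left(\frac{1}{8}\right)^{2} = \frac{1}{64} \approx 0.015625$)
$W = \frac{1}{64} \approx 0.015625$
$W + 1659 = \frac{1}{64} + 1659 = \frac{106177}{64}$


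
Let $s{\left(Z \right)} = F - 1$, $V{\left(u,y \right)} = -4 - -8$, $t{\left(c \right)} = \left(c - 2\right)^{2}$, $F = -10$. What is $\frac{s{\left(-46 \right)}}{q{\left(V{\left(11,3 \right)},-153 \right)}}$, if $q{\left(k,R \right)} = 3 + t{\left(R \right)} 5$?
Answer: $- \frac{11}{120128} \approx -9.1569 \cdot 10^{-5}$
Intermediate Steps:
$t{\left(c \right)} = \left(-2 + c\right)^{2}$
$V{\left(u,y \right)} = 4$ ($V{\left(u,y \right)} = -4 + 8 = 4$)
$q{\left(k,R \right)} = 3 + 5 \left(-2 + R\right)^{2}$ ($q{\left(k,R \right)} = 3 + \left(-2 + R\right)^{2} \cdot 5 = 3 + 5 \left(-2 + R\right)^{2}$)
$s{\left(Z \right)} = -11$ ($s{\left(Z \right)} = -10 - 1 = -11$)
$\frac{s{\left(-46 \right)}}{q{\left(V{\left(11,3 \right)},-153 \right)}} = - \frac{11}{3 + 5 \left(-2 - 153\right)^{2}} = - \frac{11}{3 + 5 \left(-155\right)^{2}} = - \frac{11}{3 + 5 \cdot 24025} = - \frac{11}{3 + 120125} = - \frac{11}{120128}$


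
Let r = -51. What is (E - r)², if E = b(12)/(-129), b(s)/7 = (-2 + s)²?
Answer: 34562641/16641 ≈ 2077.0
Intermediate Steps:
b(s) = 7*(-2 + s)²
E = -700/129 (E = (7*(-2 + 12)²)/(-129) = (7*10²)*(-1/129) = (7*100)*(-1/129) = 700*(-1/129) = -700/129 ≈ -5.4264)
(E - r)² = (-700/129 - 1*(-51))² = (-700/129 + 51)² = (5879/129)² = 34562641/16641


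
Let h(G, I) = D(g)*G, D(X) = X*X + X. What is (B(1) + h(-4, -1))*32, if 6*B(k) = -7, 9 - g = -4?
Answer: -70000/3 ≈ -23333.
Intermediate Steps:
g = 13 (g = 9 - 1*(-4) = 9 + 4 = 13)
D(X) = X + X**2 (D(X) = X**2 + X = X + X**2)
h(G, I) = 182*G (h(G, I) = (13*(1 + 13))*G = (13*14)*G = 182*G)
B(k) = -7/6 (B(k) = (1/6)*(-7) = -7/6)
(B(1) + h(-4, -1))*32 = (-7/6 + 182*(-4))*32 = (-7/6 - 728)*32 = -4375/6*32 = -70000/3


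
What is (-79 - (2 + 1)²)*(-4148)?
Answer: 365024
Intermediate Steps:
(-79 - (2 + 1)²)*(-4148) = (-79 - 1*3²)*(-4148) = (-79 - 1*9)*(-4148) = (-79 - 9)*(-4148) = -88*(-4148) = 365024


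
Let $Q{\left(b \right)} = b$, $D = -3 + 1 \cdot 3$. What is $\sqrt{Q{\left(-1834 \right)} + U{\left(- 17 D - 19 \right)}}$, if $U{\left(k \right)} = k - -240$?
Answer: $i \sqrt{1613} \approx 40.162 i$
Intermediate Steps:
$D = 0$ ($D = -3 + 3 = 0$)
$U{\left(k \right)} = 240 + k$ ($U{\left(k \right)} = k + 240 = 240 + k$)
$\sqrt{Q{\left(-1834 \right)} + U{\left(- 17 D - 19 \right)}} = \sqrt{-1834 + \left(240 - 19\right)} = \sqrt{-1834 + 221} = \sqrt{-1613} = i \sqrt{1613}$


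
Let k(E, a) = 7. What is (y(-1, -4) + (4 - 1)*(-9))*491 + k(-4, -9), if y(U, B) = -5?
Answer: -15705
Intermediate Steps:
(y(-1, -4) + (4 - 1)*(-9))*491 + k(-4, -9) = (-5 + (4 - 1)*(-9))*491 + 7 = (-5 + 3*(-9))*491 + 7 = (-5 - 27)*491 + 7 = -32*491 + 7 = -15712 + 7 = -15705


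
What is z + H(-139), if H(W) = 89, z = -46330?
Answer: -46241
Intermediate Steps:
z + H(-139) = -46330 + 89 = -46241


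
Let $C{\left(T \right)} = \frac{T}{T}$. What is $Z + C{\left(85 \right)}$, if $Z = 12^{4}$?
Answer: $20737$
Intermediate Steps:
$C{\left(T \right)} = 1$
$Z = 20736$
$Z + C{\left(85 \right)} = 20736 + 1 = 20737$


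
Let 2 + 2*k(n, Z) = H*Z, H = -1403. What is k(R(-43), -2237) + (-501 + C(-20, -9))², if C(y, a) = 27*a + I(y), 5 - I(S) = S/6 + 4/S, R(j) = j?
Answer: 949574573/450 ≈ 2.1102e+6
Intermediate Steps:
I(S) = 5 - 4/S - S/6 (I(S) = 5 - (S/6 + 4/S) = 5 - (4/S + S/6) = 5 + (-4/S - S/6) = 5 - 4/S - S/6)
k(n, Z) = -1 - 1403*Z/2 (k(n, Z) = -1 + (-1403*Z)/2 = -1 - 1403*Z/2)
C(y, a) = 5 - 4/y + 27*a - y/6 (C(y, a) = 27*a + (5 - 4/y - y/6) = 5 - 4/y + 27*a - y/6)
k(R(-43), -2237) + (-501 + C(-20, -9))² = (-1 - 1403/2*(-2237)) + (-501 + (5 - 4/(-20) + 27*(-9) - ⅙*(-20)))² = (-1 + 3138511/2) + (-501 + (5 - 4*(-1/20) - 243 + 10/3))² = 3138509/2 + (-501 + (5 + ⅕ - 243 + 10/3))² = 3138509/2 + (-501 - 3517/15)² = 3138509/2 + (-11032/15)² = 3138509/2 + 121705024/225 = 949574573/450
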